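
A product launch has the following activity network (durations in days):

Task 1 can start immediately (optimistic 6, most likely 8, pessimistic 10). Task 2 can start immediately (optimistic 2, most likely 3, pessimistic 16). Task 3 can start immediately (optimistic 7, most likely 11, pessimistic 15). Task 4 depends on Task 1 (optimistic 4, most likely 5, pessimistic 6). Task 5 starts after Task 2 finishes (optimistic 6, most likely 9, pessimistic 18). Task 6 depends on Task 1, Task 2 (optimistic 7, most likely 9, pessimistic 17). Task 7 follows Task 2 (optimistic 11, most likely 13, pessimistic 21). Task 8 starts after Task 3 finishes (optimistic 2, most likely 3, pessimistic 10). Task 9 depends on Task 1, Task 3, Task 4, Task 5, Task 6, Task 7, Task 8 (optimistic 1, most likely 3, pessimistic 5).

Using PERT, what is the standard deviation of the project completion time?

2.94 days

te_Task 1 = (6 + 4·8 + 10)/6 = 48/6 = 8; σ²_Task 1 = ((10−6)/6)² = 0.444
te_Task 2 = (2 + 4·3 + 16)/6 = 30/6 = 5; σ²_Task 2 = ((16−2)/6)² = 5.444
te_Task 3 = (7 + 4·11 + 15)/6 = 66/6 = 11; σ²_Task 3 = ((15−7)/6)² = 1.778
te_Task 4 = (4 + 4·5 + 6)/6 = 30/6 = 5; σ²_Task 4 = ((6−4)/6)² = 0.111
te_Task 5 = (6 + 4·9 + 18)/6 = 60/6 = 10; σ²_Task 5 = ((18−6)/6)² = 4.000
te_Task 6 = (7 + 4·9 + 17)/6 = 60/6 = 10; σ²_Task 6 = ((17−7)/6)² = 2.778
te_Task 7 = (11 + 4·13 + 21)/6 = 84/6 = 14; σ²_Task 7 = ((21−11)/6)² = 2.778
te_Task 8 = (2 + 4·3 + 10)/6 = 24/6 = 4; σ²_Task 8 = ((10−2)/6)² = 1.778
te_Task 9 = (1 + 4·3 + 5)/6 = 18/6 = 3; σ²_Task 9 = ((5−1)/6)² = 0.444

Forward pass:
ES_Task 1 = 0; EF_Task 1 = 8
ES_Task 2 = 0; EF_Task 2 = 5
ES_Task 3 = 0; EF_Task 3 = 11
ES_Task 4 = 8; EF_Task 4 = 8+5 = 13
ES_Task 5 = 5; EF_Task 5 = 5+10 = 15
ES_Task 6 = max(EF_Task 1=8, EF_Task 2=5) = 8; EF_Task 6 = 8+10 = 18
ES_Task 7 = 5; EF_Task 7 = 5+14 = 19
ES_Task 8 = 11; EF_Task 8 = 11+4 = 15
ES_Task 9 = max(EF_Task 1=8, EF_Task 3=11, EF_Task 4=13, EF_Task 5=15, EF_Task 6=18, EF_Task 7=19, EF_Task 8=15) = 19; EF_Task 9 = 19+3 = 22
Expected project duration μ = 22 days. Critical path: Task 2 → Task 7 → Task 9.

Variance along critical path = 5.444 + 2.778 + 0.444 = 8.667
σ = √8.667 = 2.944 days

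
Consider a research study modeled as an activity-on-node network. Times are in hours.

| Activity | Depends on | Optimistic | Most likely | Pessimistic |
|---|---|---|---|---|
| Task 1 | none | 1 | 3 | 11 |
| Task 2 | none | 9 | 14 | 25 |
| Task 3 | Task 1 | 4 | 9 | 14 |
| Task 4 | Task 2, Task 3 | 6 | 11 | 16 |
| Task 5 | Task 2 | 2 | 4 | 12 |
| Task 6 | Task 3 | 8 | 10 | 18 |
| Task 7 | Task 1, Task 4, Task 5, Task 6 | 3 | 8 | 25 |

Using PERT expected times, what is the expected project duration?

te_Task 1 = (1 + 4·3 + 11)/6 = 24/6 = 4
te_Task 2 = (9 + 4·14 + 25)/6 = 90/6 = 15
te_Task 3 = (4 + 4·9 + 14)/6 = 54/6 = 9
te_Task 4 = (6 + 4·11 + 16)/6 = 66/6 = 11
te_Task 5 = (2 + 4·4 + 12)/6 = 30/6 = 5
te_Task 6 = (8 + 4·10 + 18)/6 = 66/6 = 11
te_Task 7 = (3 + 4·8 + 25)/6 = 60/6 = 10

Forward pass:
ES_Task 1 = 0; EF_Task 1 = 4
ES_Task 2 = 0; EF_Task 2 = 15
ES_Task 3 = 4; EF_Task 3 = 4+9 = 13
ES_Task 4 = max(EF_Task 2=15, EF_Task 3=13) = 15; EF_Task 4 = 15+11 = 26
ES_Task 5 = 15; EF_Task 5 = 15+5 = 20
ES_Task 6 = 13; EF_Task 6 = 13+11 = 24
ES_Task 7 = max(EF_Task 1=4, EF_Task 4=26, EF_Task 5=20, EF_Task 6=24) = 26; EF_Task 7 = 26+10 = 36
Expected project duration μ = 36 hours. Critical path: Task 2 → Task 4 → Task 7.

36 hours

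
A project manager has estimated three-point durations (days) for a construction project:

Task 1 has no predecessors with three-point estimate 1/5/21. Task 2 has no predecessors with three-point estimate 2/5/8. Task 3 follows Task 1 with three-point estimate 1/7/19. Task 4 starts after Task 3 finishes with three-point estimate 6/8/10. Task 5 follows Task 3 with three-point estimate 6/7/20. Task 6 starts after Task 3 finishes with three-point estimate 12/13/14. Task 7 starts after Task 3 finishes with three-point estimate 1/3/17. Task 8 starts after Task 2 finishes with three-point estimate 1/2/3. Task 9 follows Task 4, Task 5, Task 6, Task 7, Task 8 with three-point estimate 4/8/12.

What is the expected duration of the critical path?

36 days

te_Task 1 = (1 + 4·5 + 21)/6 = 42/6 = 7
te_Task 2 = (2 + 4·5 + 8)/6 = 30/6 = 5
te_Task 3 = (1 + 4·7 + 19)/6 = 48/6 = 8
te_Task 4 = (6 + 4·8 + 10)/6 = 48/6 = 8
te_Task 5 = (6 + 4·7 + 20)/6 = 54/6 = 9
te_Task 6 = (12 + 4·13 + 14)/6 = 78/6 = 13
te_Task 7 = (1 + 4·3 + 17)/6 = 30/6 = 5
te_Task 8 = (1 + 4·2 + 3)/6 = 12/6 = 2
te_Task 9 = (4 + 4·8 + 12)/6 = 48/6 = 8

Forward pass:
ES_Task 1 = 0; EF_Task 1 = 7
ES_Task 2 = 0; EF_Task 2 = 5
ES_Task 3 = 7; EF_Task 3 = 7+8 = 15
ES_Task 4 = 15; EF_Task 4 = 15+8 = 23
ES_Task 5 = 15; EF_Task 5 = 15+9 = 24
ES_Task 6 = 15; EF_Task 6 = 15+13 = 28
ES_Task 7 = 15; EF_Task 7 = 15+5 = 20
ES_Task 8 = 5; EF_Task 8 = 5+2 = 7
ES_Task 9 = max(EF_Task 4=23, EF_Task 5=24, EF_Task 6=28, EF_Task 7=20, EF_Task 8=7) = 28; EF_Task 9 = 28+8 = 36
Expected project duration μ = 36 days. Critical path: Task 1 → Task 3 → Task 6 → Task 9.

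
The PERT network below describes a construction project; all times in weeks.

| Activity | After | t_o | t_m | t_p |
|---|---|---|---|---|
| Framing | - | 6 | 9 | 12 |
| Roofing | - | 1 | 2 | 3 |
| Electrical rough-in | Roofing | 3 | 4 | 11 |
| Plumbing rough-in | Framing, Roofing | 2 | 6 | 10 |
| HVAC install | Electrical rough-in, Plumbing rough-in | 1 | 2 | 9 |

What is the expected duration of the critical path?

te_Framing = (6 + 4·9 + 12)/6 = 54/6 = 9
te_Roofing = (1 + 4·2 + 3)/6 = 12/6 = 2
te_Electrical rough-in = (3 + 4·4 + 11)/6 = 30/6 = 5
te_Plumbing rough-in = (2 + 4·6 + 10)/6 = 36/6 = 6
te_HVAC install = (1 + 4·2 + 9)/6 = 18/6 = 3

Forward pass:
ES_Framing = 0; EF_Framing = 9
ES_Roofing = 0; EF_Roofing = 2
ES_Electrical rough-in = 2; EF_Electrical rough-in = 2+5 = 7
ES_Plumbing rough-in = max(EF_Framing=9, EF_Roofing=2) = 9; EF_Plumbing rough-in = 9+6 = 15
ES_HVAC install = max(EF_Electrical rough-in=7, EF_Plumbing rough-in=15) = 15; EF_HVAC install = 15+3 = 18
Expected project duration μ = 18 weeks. Critical path: Framing → Plumbing rough-in → HVAC install.

18 weeks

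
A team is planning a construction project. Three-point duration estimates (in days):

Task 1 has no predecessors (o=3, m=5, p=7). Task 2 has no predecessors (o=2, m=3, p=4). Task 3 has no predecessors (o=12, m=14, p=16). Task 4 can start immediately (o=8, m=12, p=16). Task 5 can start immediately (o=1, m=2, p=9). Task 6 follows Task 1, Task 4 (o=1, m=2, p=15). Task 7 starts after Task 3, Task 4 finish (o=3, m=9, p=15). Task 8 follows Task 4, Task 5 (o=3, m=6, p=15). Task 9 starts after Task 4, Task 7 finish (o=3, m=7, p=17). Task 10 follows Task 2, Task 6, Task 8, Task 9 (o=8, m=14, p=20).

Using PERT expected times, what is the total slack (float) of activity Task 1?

te_Task 1 = (3 + 4·5 + 7)/6 = 30/6 = 5
te_Task 2 = (2 + 4·3 + 4)/6 = 18/6 = 3
te_Task 3 = (12 + 4·14 + 16)/6 = 84/6 = 14
te_Task 4 = (8 + 4·12 + 16)/6 = 72/6 = 12
te_Task 5 = (1 + 4·2 + 9)/6 = 18/6 = 3
te_Task 6 = (1 + 4·2 + 15)/6 = 24/6 = 4
te_Task 7 = (3 + 4·9 + 15)/6 = 54/6 = 9
te_Task 8 = (3 + 4·6 + 15)/6 = 42/6 = 7
te_Task 9 = (3 + 4·7 + 17)/6 = 48/6 = 8
te_Task 10 = (8 + 4·14 + 20)/6 = 84/6 = 14

Forward pass:
ES_Task 1 = 0; EF_Task 1 = 5
ES_Task 2 = 0; EF_Task 2 = 3
ES_Task 3 = 0; EF_Task 3 = 14
ES_Task 4 = 0; EF_Task 4 = 12
ES_Task 5 = 0; EF_Task 5 = 3
ES_Task 6 = max(EF_Task 1=5, EF_Task 4=12) = 12; EF_Task 6 = 12+4 = 16
ES_Task 7 = max(EF_Task 3=14, EF_Task 4=12) = 14; EF_Task 7 = 14+9 = 23
ES_Task 8 = max(EF_Task 4=12, EF_Task 5=3) = 12; EF_Task 8 = 12+7 = 19
ES_Task 9 = max(EF_Task 4=12, EF_Task 7=23) = 23; EF_Task 9 = 23+8 = 31
ES_Task 10 = max(EF_Task 2=3, EF_Task 6=16, EF_Task 8=19, EF_Task 9=31) = 31; EF_Task 10 = 31+14 = 45
Expected project duration μ = 45 days. Critical path: Task 3 → Task 7 → Task 9 → Task 10.

Backward pass:
LF_Task 10 = 45; LS_Task 10 = 45−14 = 31
LF_Task 9 = LS_Task 10 = 31; LS_Task 9 = 31−8 = 23
LF_Task 8 = LS_Task 10 = 31; LS_Task 8 = 31−7 = 24
LF_Task 7 = LS_Task 9 = 23; LS_Task 7 = 23−9 = 14
LF_Task 6 = LS_Task 10 = 31; LS_Task 6 = 31−4 = 27
LF_Task 5 = LS_Task 8 = 24; LS_Task 5 = 24−3 = 21
LF_Task 4 = min(LS_Task 6=27, LS_Task 7=14, LS_Task 8=24, LS_Task 9=23) = 14; LS_Task 4 = 14−12 = 2
LF_Task 3 = LS_Task 7 = 14; LS_Task 3 = 14−14 = 0
LF_Task 2 = LS_Task 10 = 31; LS_Task 2 = 31−3 = 28
LF_Task 1 = LS_Task 6 = 27; LS_Task 1 = 27−5 = 22
Slack_Task 1 = LS_Task 1 − ES_Task 1 = 22 − 0 = 22

22 days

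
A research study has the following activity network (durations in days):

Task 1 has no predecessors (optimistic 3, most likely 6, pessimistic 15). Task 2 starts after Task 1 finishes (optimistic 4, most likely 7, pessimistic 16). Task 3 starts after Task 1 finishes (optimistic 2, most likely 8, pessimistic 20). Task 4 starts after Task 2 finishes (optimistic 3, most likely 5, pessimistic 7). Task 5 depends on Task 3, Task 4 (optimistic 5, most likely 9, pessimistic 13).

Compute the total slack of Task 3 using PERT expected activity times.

te_Task 1 = (3 + 4·6 + 15)/6 = 42/6 = 7
te_Task 2 = (4 + 4·7 + 16)/6 = 48/6 = 8
te_Task 3 = (2 + 4·8 + 20)/6 = 54/6 = 9
te_Task 4 = (3 + 4·5 + 7)/6 = 30/6 = 5
te_Task 5 = (5 + 4·9 + 13)/6 = 54/6 = 9

Forward pass:
ES_Task 1 = 0; EF_Task 1 = 7
ES_Task 2 = 7; EF_Task 2 = 7+8 = 15
ES_Task 3 = 7; EF_Task 3 = 7+9 = 16
ES_Task 4 = 15; EF_Task 4 = 15+5 = 20
ES_Task 5 = max(EF_Task 3=16, EF_Task 4=20) = 20; EF_Task 5 = 20+9 = 29
Expected project duration μ = 29 days. Critical path: Task 1 → Task 2 → Task 4 → Task 5.

Backward pass:
LF_Task 5 = 29; LS_Task 5 = 29−9 = 20
LF_Task 4 = LS_Task 5 = 20; LS_Task 4 = 20−5 = 15
LF_Task 3 = LS_Task 5 = 20; LS_Task 3 = 20−9 = 11
LF_Task 2 = LS_Task 4 = 15; LS_Task 2 = 15−8 = 7
LF_Task 1 = min(LS_Task 2=7, LS_Task 3=11) = 7; LS_Task 1 = 7−7 = 0
Slack_Task 3 = LS_Task 3 − ES_Task 3 = 11 − 7 = 4

4 days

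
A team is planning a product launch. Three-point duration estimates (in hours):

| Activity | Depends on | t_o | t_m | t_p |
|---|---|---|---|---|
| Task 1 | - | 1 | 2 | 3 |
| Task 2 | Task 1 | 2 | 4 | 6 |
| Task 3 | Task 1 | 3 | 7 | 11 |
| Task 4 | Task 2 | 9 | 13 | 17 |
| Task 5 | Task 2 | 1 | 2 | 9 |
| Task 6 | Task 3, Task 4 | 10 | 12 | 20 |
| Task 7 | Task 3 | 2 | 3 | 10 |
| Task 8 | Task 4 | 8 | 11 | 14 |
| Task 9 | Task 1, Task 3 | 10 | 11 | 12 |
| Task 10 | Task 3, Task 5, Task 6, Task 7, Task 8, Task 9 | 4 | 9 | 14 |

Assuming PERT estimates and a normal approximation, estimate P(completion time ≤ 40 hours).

te_Task 1 = (1 + 4·2 + 3)/6 = 12/6 = 2; σ²_Task 1 = ((3−1)/6)² = 0.111
te_Task 2 = (2 + 4·4 + 6)/6 = 24/6 = 4; σ²_Task 2 = ((6−2)/6)² = 0.444
te_Task 3 = (3 + 4·7 + 11)/6 = 42/6 = 7; σ²_Task 3 = ((11−3)/6)² = 1.778
te_Task 4 = (9 + 4·13 + 17)/6 = 78/6 = 13; σ²_Task 4 = ((17−9)/6)² = 1.778
te_Task 5 = (1 + 4·2 + 9)/6 = 18/6 = 3; σ²_Task 5 = ((9−1)/6)² = 1.778
te_Task 6 = (10 + 4·12 + 20)/6 = 78/6 = 13; σ²_Task 6 = ((20−10)/6)² = 2.778
te_Task 7 = (2 + 4·3 + 10)/6 = 24/6 = 4; σ²_Task 7 = ((10−2)/6)² = 1.778
te_Task 8 = (8 + 4·11 + 14)/6 = 66/6 = 11; σ²_Task 8 = ((14−8)/6)² = 1.000
te_Task 9 = (10 + 4·11 + 12)/6 = 66/6 = 11; σ²_Task 9 = ((12−10)/6)² = 0.111
te_Task 10 = (4 + 4·9 + 14)/6 = 54/6 = 9; σ²_Task 10 = ((14−4)/6)² = 2.778

Forward pass:
ES_Task 1 = 0; EF_Task 1 = 2
ES_Task 2 = 2; EF_Task 2 = 2+4 = 6
ES_Task 3 = 2; EF_Task 3 = 2+7 = 9
ES_Task 4 = 6; EF_Task 4 = 6+13 = 19
ES_Task 5 = 6; EF_Task 5 = 6+3 = 9
ES_Task 6 = max(EF_Task 3=9, EF_Task 4=19) = 19; EF_Task 6 = 19+13 = 32
ES_Task 7 = 9; EF_Task 7 = 9+4 = 13
ES_Task 8 = 19; EF_Task 8 = 19+11 = 30
ES_Task 9 = max(EF_Task 1=2, EF_Task 3=9) = 9; EF_Task 9 = 9+11 = 20
ES_Task 10 = max(EF_Task 3=9, EF_Task 5=9, EF_Task 6=32, EF_Task 7=13, EF_Task 8=30, EF_Task 9=20) = 32; EF_Task 10 = 32+9 = 41
Expected project duration μ = 41 hours. Critical path: Task 1 → Task 2 → Task 4 → Task 6 → Task 10.

Variance along critical path = 0.111 + 0.444 + 1.778 + 2.778 + 2.778 = 7.889; σ = √7.889 = 2.809 hours.
Z = (40 − 41) / 2.809 = -0.356
P(T ≤ 40) = Φ(-0.356) ≈ 0.361

0.361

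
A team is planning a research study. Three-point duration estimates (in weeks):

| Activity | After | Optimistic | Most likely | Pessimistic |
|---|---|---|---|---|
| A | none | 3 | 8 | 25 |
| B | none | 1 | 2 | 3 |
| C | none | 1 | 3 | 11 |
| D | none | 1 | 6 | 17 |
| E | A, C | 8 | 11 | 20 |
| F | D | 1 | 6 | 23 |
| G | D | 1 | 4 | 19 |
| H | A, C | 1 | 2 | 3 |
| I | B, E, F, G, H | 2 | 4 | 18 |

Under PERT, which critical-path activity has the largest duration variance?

A

te_A = (3 + 4·8 + 25)/6 = 60/6 = 10; σ²_A = ((25−3)/6)² = 13.444
te_B = (1 + 4·2 + 3)/6 = 12/6 = 2; σ²_B = ((3−1)/6)² = 0.111
te_C = (1 + 4·3 + 11)/6 = 24/6 = 4; σ²_C = ((11−1)/6)² = 2.778
te_D = (1 + 4·6 + 17)/6 = 42/6 = 7; σ²_D = ((17−1)/6)² = 7.111
te_E = (8 + 4·11 + 20)/6 = 72/6 = 12; σ²_E = ((20−8)/6)² = 4.000
te_F = (1 + 4·6 + 23)/6 = 48/6 = 8; σ²_F = ((23−1)/6)² = 13.444
te_G = (1 + 4·4 + 19)/6 = 36/6 = 6; σ²_G = ((19−1)/6)² = 9.000
te_H = (1 + 4·2 + 3)/6 = 12/6 = 2; σ²_H = ((3−1)/6)² = 0.111
te_I = (2 + 4·4 + 18)/6 = 36/6 = 6; σ²_I = ((18−2)/6)² = 7.111

Forward pass:
ES_A = 0; EF_A = 10
ES_B = 0; EF_B = 2
ES_C = 0; EF_C = 4
ES_D = 0; EF_D = 7
ES_E = max(EF_A=10, EF_C=4) = 10; EF_E = 10+12 = 22
ES_F = 7; EF_F = 7+8 = 15
ES_G = 7; EF_G = 7+6 = 13
ES_H = max(EF_A=10, EF_C=4) = 10; EF_H = 10+2 = 12
ES_I = max(EF_B=2, EF_E=22, EF_F=15, EF_G=13, EF_H=12) = 22; EF_I = 22+6 = 28
Expected project duration μ = 28 weeks. Critical path: A → E → I.

Variances on critical path: σ²_A=13.444, σ²_E=4.000, σ²_I=7.111.
Largest is σ²_A = 13.444.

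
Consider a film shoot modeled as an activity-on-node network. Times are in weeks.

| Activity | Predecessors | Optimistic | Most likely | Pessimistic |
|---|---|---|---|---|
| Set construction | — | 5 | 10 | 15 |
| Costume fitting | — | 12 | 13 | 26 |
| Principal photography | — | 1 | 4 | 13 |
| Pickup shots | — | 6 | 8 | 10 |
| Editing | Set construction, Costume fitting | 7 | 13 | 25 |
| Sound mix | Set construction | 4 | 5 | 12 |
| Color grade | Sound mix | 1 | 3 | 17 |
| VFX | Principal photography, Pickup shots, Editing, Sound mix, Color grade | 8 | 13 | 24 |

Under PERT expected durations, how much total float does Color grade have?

te_Set construction = (5 + 4·10 + 15)/6 = 60/6 = 10
te_Costume fitting = (12 + 4·13 + 26)/6 = 90/6 = 15
te_Principal photography = (1 + 4·4 + 13)/6 = 30/6 = 5
te_Pickup shots = (6 + 4·8 + 10)/6 = 48/6 = 8
te_Editing = (7 + 4·13 + 25)/6 = 84/6 = 14
te_Sound mix = (4 + 4·5 + 12)/6 = 36/6 = 6
te_Color grade = (1 + 4·3 + 17)/6 = 30/6 = 5
te_VFX = (8 + 4·13 + 24)/6 = 84/6 = 14

Forward pass:
ES_Set construction = 0; EF_Set construction = 10
ES_Costume fitting = 0; EF_Costume fitting = 15
ES_Principal photography = 0; EF_Principal photography = 5
ES_Pickup shots = 0; EF_Pickup shots = 8
ES_Editing = max(EF_Set construction=10, EF_Costume fitting=15) = 15; EF_Editing = 15+14 = 29
ES_Sound mix = 10; EF_Sound mix = 10+6 = 16
ES_Color grade = 16; EF_Color grade = 16+5 = 21
ES_VFX = max(EF_Principal photography=5, EF_Pickup shots=8, EF_Editing=29, EF_Sound mix=16, EF_Color grade=21) = 29; EF_VFX = 29+14 = 43
Expected project duration μ = 43 weeks. Critical path: Costume fitting → Editing → VFX.

Backward pass:
LF_VFX = 43; LS_VFX = 43−14 = 29
LF_Color grade = LS_VFX = 29; LS_Color grade = 29−5 = 24
LF_Sound mix = min(LS_Color grade=24, LS_VFX=29) = 24; LS_Sound mix = 24−6 = 18
LF_Editing = LS_VFX = 29; LS_Editing = 29−14 = 15
LF_Pickup shots = LS_VFX = 29; LS_Pickup shots = 29−8 = 21
LF_Principal photography = LS_VFX = 29; LS_Principal photography = 29−5 = 24
LF_Costume fitting = LS_Editing = 15; LS_Costume fitting = 15−15 = 0
LF_Set construction = min(LS_Editing=15, LS_Sound mix=18) = 15; LS_Set construction = 15−10 = 5
Slack_Color grade = LS_Color grade − ES_Color grade = 24 − 16 = 8

8 weeks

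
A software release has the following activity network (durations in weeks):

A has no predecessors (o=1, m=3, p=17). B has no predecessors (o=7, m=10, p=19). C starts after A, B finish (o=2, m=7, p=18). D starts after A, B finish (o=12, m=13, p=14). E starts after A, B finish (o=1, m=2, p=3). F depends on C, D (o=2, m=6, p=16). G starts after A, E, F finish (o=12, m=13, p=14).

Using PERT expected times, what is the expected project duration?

te_A = (1 + 4·3 + 17)/6 = 30/6 = 5
te_B = (7 + 4·10 + 19)/6 = 66/6 = 11
te_C = (2 + 4·7 + 18)/6 = 48/6 = 8
te_D = (12 + 4·13 + 14)/6 = 78/6 = 13
te_E = (1 + 4·2 + 3)/6 = 12/6 = 2
te_F = (2 + 4·6 + 16)/6 = 42/6 = 7
te_G = (12 + 4·13 + 14)/6 = 78/6 = 13

Forward pass:
ES_A = 0; EF_A = 5
ES_B = 0; EF_B = 11
ES_C = max(EF_A=5, EF_B=11) = 11; EF_C = 11+8 = 19
ES_D = max(EF_A=5, EF_B=11) = 11; EF_D = 11+13 = 24
ES_E = max(EF_A=5, EF_B=11) = 11; EF_E = 11+2 = 13
ES_F = max(EF_C=19, EF_D=24) = 24; EF_F = 24+7 = 31
ES_G = max(EF_A=5, EF_E=13, EF_F=31) = 31; EF_G = 31+13 = 44
Expected project duration μ = 44 weeks. Critical path: B → D → F → G.

44 weeks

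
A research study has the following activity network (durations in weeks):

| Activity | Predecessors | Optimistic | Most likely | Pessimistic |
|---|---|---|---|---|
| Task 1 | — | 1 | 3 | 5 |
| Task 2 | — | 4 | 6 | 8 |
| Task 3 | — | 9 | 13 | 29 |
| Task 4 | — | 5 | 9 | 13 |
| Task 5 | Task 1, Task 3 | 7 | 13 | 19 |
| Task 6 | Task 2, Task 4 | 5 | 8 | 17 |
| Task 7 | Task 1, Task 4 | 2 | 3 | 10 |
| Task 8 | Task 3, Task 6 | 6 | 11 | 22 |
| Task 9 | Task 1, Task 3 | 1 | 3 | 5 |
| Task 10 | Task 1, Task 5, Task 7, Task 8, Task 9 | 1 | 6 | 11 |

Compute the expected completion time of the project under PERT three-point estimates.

te_Task 1 = (1 + 4·3 + 5)/6 = 18/6 = 3
te_Task 2 = (4 + 4·6 + 8)/6 = 36/6 = 6
te_Task 3 = (9 + 4·13 + 29)/6 = 90/6 = 15
te_Task 4 = (5 + 4·9 + 13)/6 = 54/6 = 9
te_Task 5 = (7 + 4·13 + 19)/6 = 78/6 = 13
te_Task 6 = (5 + 4·8 + 17)/6 = 54/6 = 9
te_Task 7 = (2 + 4·3 + 10)/6 = 24/6 = 4
te_Task 8 = (6 + 4·11 + 22)/6 = 72/6 = 12
te_Task 9 = (1 + 4·3 + 5)/6 = 18/6 = 3
te_Task 10 = (1 + 4·6 + 11)/6 = 36/6 = 6

Forward pass:
ES_Task 1 = 0; EF_Task 1 = 3
ES_Task 2 = 0; EF_Task 2 = 6
ES_Task 3 = 0; EF_Task 3 = 15
ES_Task 4 = 0; EF_Task 4 = 9
ES_Task 5 = max(EF_Task 1=3, EF_Task 3=15) = 15; EF_Task 5 = 15+13 = 28
ES_Task 6 = max(EF_Task 2=6, EF_Task 4=9) = 9; EF_Task 6 = 9+9 = 18
ES_Task 7 = max(EF_Task 1=3, EF_Task 4=9) = 9; EF_Task 7 = 9+4 = 13
ES_Task 8 = max(EF_Task 3=15, EF_Task 6=18) = 18; EF_Task 8 = 18+12 = 30
ES_Task 9 = max(EF_Task 1=3, EF_Task 3=15) = 15; EF_Task 9 = 15+3 = 18
ES_Task 10 = max(EF_Task 1=3, EF_Task 5=28, EF_Task 7=13, EF_Task 8=30, EF_Task 9=18) = 30; EF_Task 10 = 30+6 = 36
Expected project duration μ = 36 weeks. Critical path: Task 4 → Task 6 → Task 8 → Task 10.

36 weeks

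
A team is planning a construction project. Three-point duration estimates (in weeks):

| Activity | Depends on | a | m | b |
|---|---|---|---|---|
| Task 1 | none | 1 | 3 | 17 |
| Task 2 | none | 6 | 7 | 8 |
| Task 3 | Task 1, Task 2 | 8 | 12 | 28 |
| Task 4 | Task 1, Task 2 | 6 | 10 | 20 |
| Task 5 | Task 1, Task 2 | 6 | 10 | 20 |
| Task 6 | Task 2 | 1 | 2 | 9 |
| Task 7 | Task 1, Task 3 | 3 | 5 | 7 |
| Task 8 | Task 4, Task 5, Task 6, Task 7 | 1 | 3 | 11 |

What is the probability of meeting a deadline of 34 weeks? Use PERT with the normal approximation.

te_Task 1 = (1 + 4·3 + 17)/6 = 30/6 = 5; σ²_Task 1 = ((17−1)/6)² = 7.111
te_Task 2 = (6 + 4·7 + 8)/6 = 42/6 = 7; σ²_Task 2 = ((8−6)/6)² = 0.111
te_Task 3 = (8 + 4·12 + 28)/6 = 84/6 = 14; σ²_Task 3 = ((28−8)/6)² = 11.111
te_Task 4 = (6 + 4·10 + 20)/6 = 66/6 = 11; σ²_Task 4 = ((20−6)/6)² = 5.444
te_Task 5 = (6 + 4·10 + 20)/6 = 66/6 = 11; σ²_Task 5 = ((20−6)/6)² = 5.444
te_Task 6 = (1 + 4·2 + 9)/6 = 18/6 = 3; σ²_Task 6 = ((9−1)/6)² = 1.778
te_Task 7 = (3 + 4·5 + 7)/6 = 30/6 = 5; σ²_Task 7 = ((7−3)/6)² = 0.444
te_Task 8 = (1 + 4·3 + 11)/6 = 24/6 = 4; σ²_Task 8 = ((11−1)/6)² = 2.778

Forward pass:
ES_Task 1 = 0; EF_Task 1 = 5
ES_Task 2 = 0; EF_Task 2 = 7
ES_Task 3 = max(EF_Task 1=5, EF_Task 2=7) = 7; EF_Task 3 = 7+14 = 21
ES_Task 4 = max(EF_Task 1=5, EF_Task 2=7) = 7; EF_Task 4 = 7+11 = 18
ES_Task 5 = max(EF_Task 1=5, EF_Task 2=7) = 7; EF_Task 5 = 7+11 = 18
ES_Task 6 = 7; EF_Task 6 = 7+3 = 10
ES_Task 7 = max(EF_Task 1=5, EF_Task 3=21) = 21; EF_Task 7 = 21+5 = 26
ES_Task 8 = max(EF_Task 4=18, EF_Task 5=18, EF_Task 6=10, EF_Task 7=26) = 26; EF_Task 8 = 26+4 = 30
Expected project duration μ = 30 weeks. Critical path: Task 2 → Task 3 → Task 7 → Task 8.

Variance along critical path = 0.111 + 11.111 + 0.444 + 2.778 = 14.444; σ = √14.444 = 3.801 weeks.
Z = (34 − 30) / 3.801 = 1.052
P(T ≤ 34) = Φ(1.052) ≈ 0.854

0.854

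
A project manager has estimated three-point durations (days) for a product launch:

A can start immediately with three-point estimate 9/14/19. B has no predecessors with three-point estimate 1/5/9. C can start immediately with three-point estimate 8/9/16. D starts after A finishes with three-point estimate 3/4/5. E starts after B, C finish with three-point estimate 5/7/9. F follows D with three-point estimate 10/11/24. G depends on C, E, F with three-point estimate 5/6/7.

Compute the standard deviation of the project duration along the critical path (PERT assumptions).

2.91 days

te_A = (9 + 4·14 + 19)/6 = 84/6 = 14; σ²_A = ((19−9)/6)² = 2.778
te_B = (1 + 4·5 + 9)/6 = 30/6 = 5; σ²_B = ((9−1)/6)² = 1.778
te_C = (8 + 4·9 + 16)/6 = 60/6 = 10; σ²_C = ((16−8)/6)² = 1.778
te_D = (3 + 4·4 + 5)/6 = 24/6 = 4; σ²_D = ((5−3)/6)² = 0.111
te_E = (5 + 4·7 + 9)/6 = 42/6 = 7; σ²_E = ((9−5)/6)² = 0.444
te_F = (10 + 4·11 + 24)/6 = 78/6 = 13; σ²_F = ((24−10)/6)² = 5.444
te_G = (5 + 4·6 + 7)/6 = 36/6 = 6; σ²_G = ((7−5)/6)² = 0.111

Forward pass:
ES_A = 0; EF_A = 14
ES_B = 0; EF_B = 5
ES_C = 0; EF_C = 10
ES_D = 14; EF_D = 14+4 = 18
ES_E = max(EF_B=5, EF_C=10) = 10; EF_E = 10+7 = 17
ES_F = 18; EF_F = 18+13 = 31
ES_G = max(EF_C=10, EF_E=17, EF_F=31) = 31; EF_G = 31+6 = 37
Expected project duration μ = 37 days. Critical path: A → D → F → G.

Variance along critical path = 2.778 + 0.111 + 5.444 + 0.111 = 8.444
σ = √8.444 = 2.906 days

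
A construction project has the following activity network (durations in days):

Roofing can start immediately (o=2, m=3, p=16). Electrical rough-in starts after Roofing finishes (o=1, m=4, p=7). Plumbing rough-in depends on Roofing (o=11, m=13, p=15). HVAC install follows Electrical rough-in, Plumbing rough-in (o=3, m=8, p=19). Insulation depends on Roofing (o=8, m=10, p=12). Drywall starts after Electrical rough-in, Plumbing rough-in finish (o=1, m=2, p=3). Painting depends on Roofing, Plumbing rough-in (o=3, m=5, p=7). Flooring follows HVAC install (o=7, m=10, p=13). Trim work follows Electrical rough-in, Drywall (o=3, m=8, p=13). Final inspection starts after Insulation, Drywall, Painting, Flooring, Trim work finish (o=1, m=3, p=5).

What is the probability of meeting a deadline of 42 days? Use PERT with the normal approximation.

0.701

te_Roofing = (2 + 4·3 + 16)/6 = 30/6 = 5; σ²_Roofing = ((16−2)/6)² = 5.444
te_Electrical rough-in = (1 + 4·4 + 7)/6 = 24/6 = 4; σ²_Electrical rough-in = ((7−1)/6)² = 1.000
te_Plumbing rough-in = (11 + 4·13 + 15)/6 = 78/6 = 13; σ²_Plumbing rough-in = ((15−11)/6)² = 0.444
te_HVAC install = (3 + 4·8 + 19)/6 = 54/6 = 9; σ²_HVAC install = ((19−3)/6)² = 7.111
te_Insulation = (8 + 4·10 + 12)/6 = 60/6 = 10; σ²_Insulation = ((12−8)/6)² = 0.444
te_Drywall = (1 + 4·2 + 3)/6 = 12/6 = 2; σ²_Drywall = ((3−1)/6)² = 0.111
te_Painting = (3 + 4·5 + 7)/6 = 30/6 = 5; σ²_Painting = ((7−3)/6)² = 0.444
te_Flooring = (7 + 4·10 + 13)/6 = 60/6 = 10; σ²_Flooring = ((13−7)/6)² = 1.000
te_Trim work = (3 + 4·8 + 13)/6 = 48/6 = 8; σ²_Trim work = ((13−3)/6)² = 2.778
te_Final inspection = (1 + 4·3 + 5)/6 = 18/6 = 3; σ²_Final inspection = ((5−1)/6)² = 0.444

Forward pass:
ES_Roofing = 0; EF_Roofing = 5
ES_Electrical rough-in = 5; EF_Electrical rough-in = 5+4 = 9
ES_Plumbing rough-in = 5; EF_Plumbing rough-in = 5+13 = 18
ES_HVAC install = max(EF_Electrical rough-in=9, EF_Plumbing rough-in=18) = 18; EF_HVAC install = 18+9 = 27
ES_Insulation = 5; EF_Insulation = 5+10 = 15
ES_Drywall = max(EF_Electrical rough-in=9, EF_Plumbing rough-in=18) = 18; EF_Drywall = 18+2 = 20
ES_Painting = max(EF_Roofing=5, EF_Plumbing rough-in=18) = 18; EF_Painting = 18+5 = 23
ES_Flooring = 27; EF_Flooring = 27+10 = 37
ES_Trim work = max(EF_Electrical rough-in=9, EF_Drywall=20) = 20; EF_Trim work = 20+8 = 28
ES_Final inspection = max(EF_Insulation=15, EF_Drywall=20, EF_Painting=23, EF_Flooring=37, EF_Trim work=28) = 37; EF_Final inspection = 37+3 = 40
Expected project duration μ = 40 days. Critical path: Roofing → Plumbing rough-in → HVAC install → Flooring → Final inspection.

Variance along critical path = 5.444 + 0.444 + 7.111 + 1.000 + 0.444 = 14.444; σ = √14.444 = 3.801 days.
Z = (42 − 40) / 3.801 = 0.526
P(T ≤ 42) = Φ(0.526) ≈ 0.701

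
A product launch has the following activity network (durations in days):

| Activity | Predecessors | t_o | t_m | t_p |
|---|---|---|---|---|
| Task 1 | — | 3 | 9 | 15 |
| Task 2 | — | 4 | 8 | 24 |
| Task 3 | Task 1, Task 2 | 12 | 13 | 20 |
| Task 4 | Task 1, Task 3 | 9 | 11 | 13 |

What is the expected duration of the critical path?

te_Task 1 = (3 + 4·9 + 15)/6 = 54/6 = 9
te_Task 2 = (4 + 4·8 + 24)/6 = 60/6 = 10
te_Task 3 = (12 + 4·13 + 20)/6 = 84/6 = 14
te_Task 4 = (9 + 4·11 + 13)/6 = 66/6 = 11

Forward pass:
ES_Task 1 = 0; EF_Task 1 = 9
ES_Task 2 = 0; EF_Task 2 = 10
ES_Task 3 = max(EF_Task 1=9, EF_Task 2=10) = 10; EF_Task 3 = 10+14 = 24
ES_Task 4 = max(EF_Task 1=9, EF_Task 3=24) = 24; EF_Task 4 = 24+11 = 35
Expected project duration μ = 35 days. Critical path: Task 2 → Task 3 → Task 4.

35 days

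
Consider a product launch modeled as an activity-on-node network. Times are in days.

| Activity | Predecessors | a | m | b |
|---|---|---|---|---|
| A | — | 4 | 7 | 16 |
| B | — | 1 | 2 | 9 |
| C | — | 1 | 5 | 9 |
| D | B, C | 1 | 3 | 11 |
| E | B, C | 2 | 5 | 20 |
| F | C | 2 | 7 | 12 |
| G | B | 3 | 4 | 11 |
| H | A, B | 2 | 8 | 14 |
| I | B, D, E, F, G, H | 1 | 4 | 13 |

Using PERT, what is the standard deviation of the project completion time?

te_A = (4 + 4·7 + 16)/6 = 48/6 = 8; σ²_A = ((16−4)/6)² = 4.000
te_B = (1 + 4·2 + 9)/6 = 18/6 = 3; σ²_B = ((9−1)/6)² = 1.778
te_C = (1 + 4·5 + 9)/6 = 30/6 = 5; σ²_C = ((9−1)/6)² = 1.778
te_D = (1 + 4·3 + 11)/6 = 24/6 = 4; σ²_D = ((11−1)/6)² = 2.778
te_E = (2 + 4·5 + 20)/6 = 42/6 = 7; σ²_E = ((20−2)/6)² = 9.000
te_F = (2 + 4·7 + 12)/6 = 42/6 = 7; σ²_F = ((12−2)/6)² = 2.778
te_G = (3 + 4·4 + 11)/6 = 30/6 = 5; σ²_G = ((11−3)/6)² = 1.778
te_H = (2 + 4·8 + 14)/6 = 48/6 = 8; σ²_H = ((14−2)/6)² = 4.000
te_I = (1 + 4·4 + 13)/6 = 30/6 = 5; σ²_I = ((13−1)/6)² = 4.000

Forward pass:
ES_A = 0; EF_A = 8
ES_B = 0; EF_B = 3
ES_C = 0; EF_C = 5
ES_D = max(EF_B=3, EF_C=5) = 5; EF_D = 5+4 = 9
ES_E = max(EF_B=3, EF_C=5) = 5; EF_E = 5+7 = 12
ES_F = 5; EF_F = 5+7 = 12
ES_G = 3; EF_G = 3+5 = 8
ES_H = max(EF_A=8, EF_B=3) = 8; EF_H = 8+8 = 16
ES_I = max(EF_B=3, EF_D=9, EF_E=12, EF_F=12, EF_G=8, EF_H=16) = 16; EF_I = 16+5 = 21
Expected project duration μ = 21 days. Critical path: A → H → I.

Variance along critical path = 4.000 + 4.000 + 4.000 = 12.000
σ = √12.000 = 3.464 days

3.46 days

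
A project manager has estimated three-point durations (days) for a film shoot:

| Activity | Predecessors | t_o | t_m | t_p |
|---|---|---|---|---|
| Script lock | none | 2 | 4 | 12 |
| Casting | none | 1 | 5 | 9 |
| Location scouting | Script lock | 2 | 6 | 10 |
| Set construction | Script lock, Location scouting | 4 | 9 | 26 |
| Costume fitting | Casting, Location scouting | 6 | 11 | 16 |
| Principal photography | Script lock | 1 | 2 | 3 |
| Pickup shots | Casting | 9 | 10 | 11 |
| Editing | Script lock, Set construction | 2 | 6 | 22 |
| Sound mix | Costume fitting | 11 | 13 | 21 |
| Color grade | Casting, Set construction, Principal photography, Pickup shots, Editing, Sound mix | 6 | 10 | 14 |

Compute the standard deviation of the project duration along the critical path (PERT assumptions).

te_Script lock = (2 + 4·4 + 12)/6 = 30/6 = 5; σ²_Script lock = ((12−2)/6)² = 2.778
te_Casting = (1 + 4·5 + 9)/6 = 30/6 = 5; σ²_Casting = ((9−1)/6)² = 1.778
te_Location scouting = (2 + 4·6 + 10)/6 = 36/6 = 6; σ²_Location scouting = ((10−2)/6)² = 1.778
te_Set construction = (4 + 4·9 + 26)/6 = 66/6 = 11; σ²_Set construction = ((26−4)/6)² = 13.444
te_Costume fitting = (6 + 4·11 + 16)/6 = 66/6 = 11; σ²_Costume fitting = ((16−6)/6)² = 2.778
te_Principal photography = (1 + 4·2 + 3)/6 = 12/6 = 2; σ²_Principal photography = ((3−1)/6)² = 0.111
te_Pickup shots = (9 + 4·10 + 11)/6 = 60/6 = 10; σ²_Pickup shots = ((11−9)/6)² = 0.111
te_Editing = (2 + 4·6 + 22)/6 = 48/6 = 8; σ²_Editing = ((22−2)/6)² = 11.111
te_Sound mix = (11 + 4·13 + 21)/6 = 84/6 = 14; σ²_Sound mix = ((21−11)/6)² = 2.778
te_Color grade = (6 + 4·10 + 14)/6 = 60/6 = 10; σ²_Color grade = ((14−6)/6)² = 1.778

Forward pass:
ES_Script lock = 0; EF_Script lock = 5
ES_Casting = 0; EF_Casting = 5
ES_Location scouting = 5; EF_Location scouting = 5+6 = 11
ES_Set construction = max(EF_Script lock=5, EF_Location scouting=11) = 11; EF_Set construction = 11+11 = 22
ES_Costume fitting = max(EF_Casting=5, EF_Location scouting=11) = 11; EF_Costume fitting = 11+11 = 22
ES_Principal photography = 5; EF_Principal photography = 5+2 = 7
ES_Pickup shots = 5; EF_Pickup shots = 5+10 = 15
ES_Editing = max(EF_Script lock=5, EF_Set construction=22) = 22; EF_Editing = 22+8 = 30
ES_Sound mix = 22; EF_Sound mix = 22+14 = 36
ES_Color grade = max(EF_Casting=5, EF_Set construction=22, EF_Principal photography=7, EF_Pickup shots=15, EF_Editing=30, EF_Sound mix=36) = 36; EF_Color grade = 36+10 = 46
Expected project duration μ = 46 days. Critical path: Script lock → Location scouting → Costume fitting → Sound mix → Color grade.

Variance along critical path = 2.778 + 1.778 + 2.778 + 2.778 + 1.778 = 11.889
σ = √11.889 = 3.448 days

3.45 days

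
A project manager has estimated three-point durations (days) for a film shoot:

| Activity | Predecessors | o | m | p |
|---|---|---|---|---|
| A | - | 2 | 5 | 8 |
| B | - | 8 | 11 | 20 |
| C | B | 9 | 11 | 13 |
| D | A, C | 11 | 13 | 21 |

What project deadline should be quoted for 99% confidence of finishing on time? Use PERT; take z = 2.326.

te_A = (2 + 4·5 + 8)/6 = 30/6 = 5; σ²_A = ((8−2)/6)² = 1.000
te_B = (8 + 4·11 + 20)/6 = 72/6 = 12; σ²_B = ((20−8)/6)² = 4.000
te_C = (9 + 4·11 + 13)/6 = 66/6 = 11; σ²_C = ((13−9)/6)² = 0.444
te_D = (11 + 4·13 + 21)/6 = 84/6 = 14; σ²_D = ((21−11)/6)² = 2.778

Forward pass:
ES_A = 0; EF_A = 5
ES_B = 0; EF_B = 12
ES_C = 12; EF_C = 12+11 = 23
ES_D = max(EF_A=5, EF_C=23) = 23; EF_D = 23+14 = 37
Expected project duration μ = 37 days. Critical path: B → C → D.

Variance along critical path = 4.000 + 0.444 + 2.778 = 7.222; σ = 2.687 days.
D = μ + z·σ = 37 + 2.326·2.687 = 43.3 days

43.3 days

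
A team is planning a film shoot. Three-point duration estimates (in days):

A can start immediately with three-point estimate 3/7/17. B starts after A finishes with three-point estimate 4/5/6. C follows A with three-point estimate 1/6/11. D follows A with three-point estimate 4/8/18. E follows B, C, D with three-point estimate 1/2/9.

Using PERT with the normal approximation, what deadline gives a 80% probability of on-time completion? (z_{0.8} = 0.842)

23.0 days

te_A = (3 + 4·7 + 17)/6 = 48/6 = 8; σ²_A = ((17−3)/6)² = 5.444
te_B = (4 + 4·5 + 6)/6 = 30/6 = 5; σ²_B = ((6−4)/6)² = 0.111
te_C = (1 + 4·6 + 11)/6 = 36/6 = 6; σ²_C = ((11−1)/6)² = 2.778
te_D = (4 + 4·8 + 18)/6 = 54/6 = 9; σ²_D = ((18−4)/6)² = 5.444
te_E = (1 + 4·2 + 9)/6 = 18/6 = 3; σ²_E = ((9−1)/6)² = 1.778

Forward pass:
ES_A = 0; EF_A = 8
ES_B = 8; EF_B = 8+5 = 13
ES_C = 8; EF_C = 8+6 = 14
ES_D = 8; EF_D = 8+9 = 17
ES_E = max(EF_B=13, EF_C=14, EF_D=17) = 17; EF_E = 17+3 = 20
Expected project duration μ = 20 days. Critical path: A → D → E.

Variance along critical path = 5.444 + 5.444 + 1.778 = 12.667; σ = 3.559 days.
D = μ + z·σ = 20 + 0.842·3.559 = 23.0 days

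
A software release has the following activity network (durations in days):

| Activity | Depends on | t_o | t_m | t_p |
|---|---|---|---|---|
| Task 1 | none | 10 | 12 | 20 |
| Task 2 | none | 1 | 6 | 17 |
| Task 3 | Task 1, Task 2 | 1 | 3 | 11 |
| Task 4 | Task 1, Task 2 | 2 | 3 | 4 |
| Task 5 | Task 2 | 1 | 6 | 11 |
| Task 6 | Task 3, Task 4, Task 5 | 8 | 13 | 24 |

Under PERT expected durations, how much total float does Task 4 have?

1 days

te_Task 1 = (10 + 4·12 + 20)/6 = 78/6 = 13
te_Task 2 = (1 + 4·6 + 17)/6 = 42/6 = 7
te_Task 3 = (1 + 4·3 + 11)/6 = 24/6 = 4
te_Task 4 = (2 + 4·3 + 4)/6 = 18/6 = 3
te_Task 5 = (1 + 4·6 + 11)/6 = 36/6 = 6
te_Task 6 = (8 + 4·13 + 24)/6 = 84/6 = 14

Forward pass:
ES_Task 1 = 0; EF_Task 1 = 13
ES_Task 2 = 0; EF_Task 2 = 7
ES_Task 3 = max(EF_Task 1=13, EF_Task 2=7) = 13; EF_Task 3 = 13+4 = 17
ES_Task 4 = max(EF_Task 1=13, EF_Task 2=7) = 13; EF_Task 4 = 13+3 = 16
ES_Task 5 = 7; EF_Task 5 = 7+6 = 13
ES_Task 6 = max(EF_Task 3=17, EF_Task 4=16, EF_Task 5=13) = 17; EF_Task 6 = 17+14 = 31
Expected project duration μ = 31 days. Critical path: Task 1 → Task 3 → Task 6.

Backward pass:
LF_Task 6 = 31; LS_Task 6 = 31−14 = 17
LF_Task 5 = LS_Task 6 = 17; LS_Task 5 = 17−6 = 11
LF_Task 4 = LS_Task 6 = 17; LS_Task 4 = 17−3 = 14
LF_Task 3 = LS_Task 6 = 17; LS_Task 3 = 17−4 = 13
LF_Task 2 = min(LS_Task 3=13, LS_Task 4=14, LS_Task 5=11) = 11; LS_Task 2 = 11−7 = 4
LF_Task 1 = min(LS_Task 3=13, LS_Task 4=14) = 13; LS_Task 1 = 13−13 = 0
Slack_Task 4 = LS_Task 4 − ES_Task 4 = 14 − 13 = 1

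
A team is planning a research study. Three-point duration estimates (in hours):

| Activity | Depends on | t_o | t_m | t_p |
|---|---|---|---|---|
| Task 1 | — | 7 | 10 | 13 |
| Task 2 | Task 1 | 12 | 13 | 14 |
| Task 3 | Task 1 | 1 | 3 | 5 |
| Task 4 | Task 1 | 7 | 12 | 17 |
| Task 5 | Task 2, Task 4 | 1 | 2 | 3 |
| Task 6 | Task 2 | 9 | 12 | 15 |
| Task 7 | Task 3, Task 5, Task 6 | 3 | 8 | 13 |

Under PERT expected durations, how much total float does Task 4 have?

te_Task 1 = (7 + 4·10 + 13)/6 = 60/6 = 10
te_Task 2 = (12 + 4·13 + 14)/6 = 78/6 = 13
te_Task 3 = (1 + 4·3 + 5)/6 = 18/6 = 3
te_Task 4 = (7 + 4·12 + 17)/6 = 72/6 = 12
te_Task 5 = (1 + 4·2 + 3)/6 = 12/6 = 2
te_Task 6 = (9 + 4·12 + 15)/6 = 72/6 = 12
te_Task 7 = (3 + 4·8 + 13)/6 = 48/6 = 8

Forward pass:
ES_Task 1 = 0; EF_Task 1 = 10
ES_Task 2 = 10; EF_Task 2 = 10+13 = 23
ES_Task 3 = 10; EF_Task 3 = 10+3 = 13
ES_Task 4 = 10; EF_Task 4 = 10+12 = 22
ES_Task 5 = max(EF_Task 2=23, EF_Task 4=22) = 23; EF_Task 5 = 23+2 = 25
ES_Task 6 = 23; EF_Task 6 = 23+12 = 35
ES_Task 7 = max(EF_Task 3=13, EF_Task 5=25, EF_Task 6=35) = 35; EF_Task 7 = 35+8 = 43
Expected project duration μ = 43 hours. Critical path: Task 1 → Task 2 → Task 6 → Task 7.

Backward pass:
LF_Task 7 = 43; LS_Task 7 = 43−8 = 35
LF_Task 6 = LS_Task 7 = 35; LS_Task 6 = 35−12 = 23
LF_Task 5 = LS_Task 7 = 35; LS_Task 5 = 35−2 = 33
LF_Task 4 = LS_Task 5 = 33; LS_Task 4 = 33−12 = 21
LF_Task 3 = LS_Task 7 = 35; LS_Task 3 = 35−3 = 32
LF_Task 2 = min(LS_Task 5=33, LS_Task 6=23) = 23; LS_Task 2 = 23−13 = 10
LF_Task 1 = min(LS_Task 2=10, LS_Task 3=32, LS_Task 4=21) = 10; LS_Task 1 = 10−10 = 0
Slack_Task 4 = LS_Task 4 − ES_Task 4 = 21 − 10 = 11

11 hours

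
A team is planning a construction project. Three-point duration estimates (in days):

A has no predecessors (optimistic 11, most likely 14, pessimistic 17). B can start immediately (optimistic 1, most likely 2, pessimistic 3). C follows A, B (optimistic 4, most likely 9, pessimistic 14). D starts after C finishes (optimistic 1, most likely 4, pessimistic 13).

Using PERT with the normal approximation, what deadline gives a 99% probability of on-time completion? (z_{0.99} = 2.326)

34.5 days

te_A = (11 + 4·14 + 17)/6 = 84/6 = 14; σ²_A = ((17−11)/6)² = 1.000
te_B = (1 + 4·2 + 3)/6 = 12/6 = 2; σ²_B = ((3−1)/6)² = 0.111
te_C = (4 + 4·9 + 14)/6 = 54/6 = 9; σ²_C = ((14−4)/6)² = 2.778
te_D = (1 + 4·4 + 13)/6 = 30/6 = 5; σ²_D = ((13−1)/6)² = 4.000

Forward pass:
ES_A = 0; EF_A = 14
ES_B = 0; EF_B = 2
ES_C = max(EF_A=14, EF_B=2) = 14; EF_C = 14+9 = 23
ES_D = 23; EF_D = 23+5 = 28
Expected project duration μ = 28 days. Critical path: A → C → D.

Variance along critical path = 1.000 + 2.778 + 4.000 = 7.778; σ = 2.789 days.
D = μ + z·σ = 28 + 2.326·2.789 = 34.5 days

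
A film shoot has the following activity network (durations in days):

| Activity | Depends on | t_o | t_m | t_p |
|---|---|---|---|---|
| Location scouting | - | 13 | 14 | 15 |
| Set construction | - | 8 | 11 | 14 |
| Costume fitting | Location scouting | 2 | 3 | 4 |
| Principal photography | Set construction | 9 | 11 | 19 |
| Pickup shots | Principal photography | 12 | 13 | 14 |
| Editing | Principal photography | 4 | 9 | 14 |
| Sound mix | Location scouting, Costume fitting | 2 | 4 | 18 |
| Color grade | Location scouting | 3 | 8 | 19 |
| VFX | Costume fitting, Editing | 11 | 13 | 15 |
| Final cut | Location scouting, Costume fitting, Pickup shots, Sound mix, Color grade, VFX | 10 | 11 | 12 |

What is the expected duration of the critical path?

te_Location scouting = (13 + 4·14 + 15)/6 = 84/6 = 14
te_Set construction = (8 + 4·11 + 14)/6 = 66/6 = 11
te_Costume fitting = (2 + 4·3 + 4)/6 = 18/6 = 3
te_Principal photography = (9 + 4·11 + 19)/6 = 72/6 = 12
te_Pickup shots = (12 + 4·13 + 14)/6 = 78/6 = 13
te_Editing = (4 + 4·9 + 14)/6 = 54/6 = 9
te_Sound mix = (2 + 4·4 + 18)/6 = 36/6 = 6
te_Color grade = (3 + 4·8 + 19)/6 = 54/6 = 9
te_VFX = (11 + 4·13 + 15)/6 = 78/6 = 13
te_Final cut = (10 + 4·11 + 12)/6 = 66/6 = 11

Forward pass:
ES_Location scouting = 0; EF_Location scouting = 14
ES_Set construction = 0; EF_Set construction = 11
ES_Costume fitting = 14; EF_Costume fitting = 14+3 = 17
ES_Principal photography = 11; EF_Principal photography = 11+12 = 23
ES_Pickup shots = 23; EF_Pickup shots = 23+13 = 36
ES_Editing = 23; EF_Editing = 23+9 = 32
ES_Sound mix = max(EF_Location scouting=14, EF_Costume fitting=17) = 17; EF_Sound mix = 17+6 = 23
ES_Color grade = 14; EF_Color grade = 14+9 = 23
ES_VFX = max(EF_Costume fitting=17, EF_Editing=32) = 32; EF_VFX = 32+13 = 45
ES_Final cut = max(EF_Location scouting=14, EF_Costume fitting=17, EF_Pickup shots=36, EF_Sound mix=23, EF_Color grade=23, EF_VFX=45) = 45; EF_Final cut = 45+11 = 56
Expected project duration μ = 56 days. Critical path: Set construction → Principal photography → Editing → VFX → Final cut.

56 days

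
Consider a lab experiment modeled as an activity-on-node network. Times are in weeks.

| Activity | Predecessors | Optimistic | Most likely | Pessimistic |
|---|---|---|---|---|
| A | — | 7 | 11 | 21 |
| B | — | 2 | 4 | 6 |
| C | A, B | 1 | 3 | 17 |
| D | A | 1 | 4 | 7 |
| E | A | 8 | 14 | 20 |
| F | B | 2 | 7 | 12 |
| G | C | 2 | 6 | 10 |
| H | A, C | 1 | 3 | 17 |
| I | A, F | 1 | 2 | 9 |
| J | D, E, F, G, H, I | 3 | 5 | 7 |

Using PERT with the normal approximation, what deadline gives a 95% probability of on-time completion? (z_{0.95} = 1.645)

te_A = (7 + 4·11 + 21)/6 = 72/6 = 12; σ²_A = ((21−7)/6)² = 5.444
te_B = (2 + 4·4 + 6)/6 = 24/6 = 4; σ²_B = ((6−2)/6)² = 0.444
te_C = (1 + 4·3 + 17)/6 = 30/6 = 5; σ²_C = ((17−1)/6)² = 7.111
te_D = (1 + 4·4 + 7)/6 = 24/6 = 4; σ²_D = ((7−1)/6)² = 1.000
te_E = (8 + 4·14 + 20)/6 = 84/6 = 14; σ²_E = ((20−8)/6)² = 4.000
te_F = (2 + 4·7 + 12)/6 = 42/6 = 7; σ²_F = ((12−2)/6)² = 2.778
te_G = (2 + 4·6 + 10)/6 = 36/6 = 6; σ²_G = ((10−2)/6)² = 1.778
te_H = (1 + 4·3 + 17)/6 = 30/6 = 5; σ²_H = ((17−1)/6)² = 7.111
te_I = (1 + 4·2 + 9)/6 = 18/6 = 3; σ²_I = ((9−1)/6)² = 1.778
te_J = (3 + 4·5 + 7)/6 = 30/6 = 5; σ²_J = ((7−3)/6)² = 0.444

Forward pass:
ES_A = 0; EF_A = 12
ES_B = 0; EF_B = 4
ES_C = max(EF_A=12, EF_B=4) = 12; EF_C = 12+5 = 17
ES_D = 12; EF_D = 12+4 = 16
ES_E = 12; EF_E = 12+14 = 26
ES_F = 4; EF_F = 4+7 = 11
ES_G = 17; EF_G = 17+6 = 23
ES_H = max(EF_A=12, EF_C=17) = 17; EF_H = 17+5 = 22
ES_I = max(EF_A=12, EF_F=11) = 12; EF_I = 12+3 = 15
ES_J = max(EF_D=16, EF_E=26, EF_F=11, EF_G=23, EF_H=22, EF_I=15) = 26; EF_J = 26+5 = 31
Expected project duration μ = 31 weeks. Critical path: A → E → J.

Variance along critical path = 5.444 + 4.000 + 0.444 = 9.889; σ = 3.145 weeks.
D = μ + z·σ = 31 + 1.645·3.145 = 36.2 weeks

36.2 weeks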